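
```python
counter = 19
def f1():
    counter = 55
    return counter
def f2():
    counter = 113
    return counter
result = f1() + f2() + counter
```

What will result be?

Step 1: Each function shadows global counter with its own local.
Step 2: f1() returns 55, f2() returns 113.
Step 3: Global counter = 19 is unchanged. result = 55 + 113 + 19 = 187

The answer is 187.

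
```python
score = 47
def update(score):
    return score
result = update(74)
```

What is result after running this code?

Step 1: Global score = 47.
Step 2: update(74) takes parameter score = 74, which shadows the global.
Step 3: result = 74

The answer is 74.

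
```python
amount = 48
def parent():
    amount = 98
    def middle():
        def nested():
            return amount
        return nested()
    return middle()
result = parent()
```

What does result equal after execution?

Step 1: parent() defines amount = 98. middle() and nested() have no local amount.
Step 2: nested() checks local (none), enclosing middle() (none), enclosing parent() and finds amount = 98.
Step 3: result = 98

The answer is 98.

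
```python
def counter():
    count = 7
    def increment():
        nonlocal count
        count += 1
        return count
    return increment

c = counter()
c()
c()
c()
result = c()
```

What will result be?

Step 1: counter() creates closure with count = 7.
Step 2: Each c() call increments count via nonlocal. After 4 calls: 7 + 4 = 11.
Step 3: result = 11

The answer is 11.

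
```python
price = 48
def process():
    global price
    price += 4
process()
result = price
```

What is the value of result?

Step 1: price = 48 globally.
Step 2: process() modifies global price: price += 4 = 52.
Step 3: result = 52

The answer is 52.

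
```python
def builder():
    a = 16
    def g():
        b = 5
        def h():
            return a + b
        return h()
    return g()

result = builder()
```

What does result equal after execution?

Step 1: builder() defines a = 16. g() defines b = 5.
Step 2: h() accesses both from enclosing scopes: a = 16, b = 5.
Step 3: result = 16 + 5 = 21

The answer is 21.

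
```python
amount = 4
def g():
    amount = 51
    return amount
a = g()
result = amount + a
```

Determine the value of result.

Step 1: Global amount = 4. g() returns local amount = 51.
Step 2: a = 51. Global amount still = 4.
Step 3: result = 4 + 51 = 55

The answer is 55.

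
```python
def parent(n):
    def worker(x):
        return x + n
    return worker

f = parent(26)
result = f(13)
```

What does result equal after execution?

Step 1: parent(26) creates a closure that captures n = 26.
Step 2: f(13) calls the closure with x = 13, returning 13 + 26 = 39.
Step 3: result = 39

The answer is 39.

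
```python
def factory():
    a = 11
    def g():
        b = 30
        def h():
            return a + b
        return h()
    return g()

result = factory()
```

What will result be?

Step 1: factory() defines a = 11. g() defines b = 30.
Step 2: h() accesses both from enclosing scopes: a = 11, b = 30.
Step 3: result = 11 + 30 = 41

The answer is 41.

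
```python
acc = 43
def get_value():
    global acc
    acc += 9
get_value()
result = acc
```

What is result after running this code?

Step 1: acc = 43 globally.
Step 2: get_value() modifies global acc: acc += 9 = 52.
Step 3: result = 52

The answer is 52.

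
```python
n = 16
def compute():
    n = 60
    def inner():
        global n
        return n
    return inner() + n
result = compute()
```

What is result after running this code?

Step 1: Global n = 16. compute() shadows with local n = 60.
Step 2: inner() uses global keyword, so inner() returns global n = 16.
Step 3: compute() returns 16 + 60 = 76

The answer is 76.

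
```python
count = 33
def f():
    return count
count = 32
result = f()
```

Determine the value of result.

Step 1: count is first set to 33, then reassigned to 32.
Step 2: f() is called after the reassignment, so it looks up the current global count = 32.
Step 3: result = 32

The answer is 32.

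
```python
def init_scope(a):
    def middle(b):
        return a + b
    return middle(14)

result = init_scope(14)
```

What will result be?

Step 1: init_scope(14) passes a = 14.
Step 2: middle(14) has b = 14, reads a = 14 from enclosing.
Step 3: result = 14 + 14 = 28

The answer is 28.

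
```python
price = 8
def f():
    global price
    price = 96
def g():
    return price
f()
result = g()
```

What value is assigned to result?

Step 1: price = 8.
Step 2: f() sets global price = 96.
Step 3: g() reads global price = 96. result = 96

The answer is 96.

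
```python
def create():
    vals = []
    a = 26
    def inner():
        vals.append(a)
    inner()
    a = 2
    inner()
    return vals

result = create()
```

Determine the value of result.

Step 1: a = 26. inner() appends current a to vals.
Step 2: First inner(): appends 26. Then a = 2.
Step 3: Second inner(): appends 2 (closure sees updated a). result = [26, 2]

The answer is [26, 2].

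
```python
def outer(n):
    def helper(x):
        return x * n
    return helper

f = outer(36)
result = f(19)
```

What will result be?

Step 1: outer(36) creates a closure capturing n = 36.
Step 2: f(19) computes 19 * 36 = 684.
Step 3: result = 684

The answer is 684.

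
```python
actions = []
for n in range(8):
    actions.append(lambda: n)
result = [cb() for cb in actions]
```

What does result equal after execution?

Step 1: All 8 lambdas share the same variable n.
Step 2: After the loop, n = 7.
Step 3: Each call returns 7. result = [7, 7, 7, 7, 7, 7, 7, 7]

The answer is [7, 7, 7, 7, 7, 7, 7, 7].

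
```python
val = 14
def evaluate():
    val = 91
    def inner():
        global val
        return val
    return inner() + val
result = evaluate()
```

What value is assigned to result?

Step 1: Global val = 14. evaluate() shadows with local val = 91.
Step 2: inner() uses global keyword, so inner() returns global val = 14.
Step 3: evaluate() returns 14 + 91 = 105

The answer is 105.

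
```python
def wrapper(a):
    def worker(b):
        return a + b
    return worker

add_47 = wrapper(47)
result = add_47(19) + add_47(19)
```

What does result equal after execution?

Step 1: add_47 captures a = 47.
Step 2: add_47(19) = 47 + 19 = 66, called twice.
Step 3: result = 66 + 66 = 132

The answer is 132.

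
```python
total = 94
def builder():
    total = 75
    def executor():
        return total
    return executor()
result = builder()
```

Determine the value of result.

Step 1: total = 94 globally, but builder() defines total = 75 locally.
Step 2: executor() looks up total. Not in local scope, so checks enclosing scope (builder) and finds total = 75.
Step 3: result = 75

The answer is 75.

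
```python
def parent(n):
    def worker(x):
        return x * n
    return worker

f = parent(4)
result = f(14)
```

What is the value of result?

Step 1: parent(4) creates a closure capturing n = 4.
Step 2: f(14) computes 14 * 4 = 56.
Step 3: result = 56

The answer is 56.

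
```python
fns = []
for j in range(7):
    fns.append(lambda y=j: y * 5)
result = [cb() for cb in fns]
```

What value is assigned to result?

Step 1: Default arg y=j captures j at each iteration.
Step 2: fns[k] has y defaulting to k, returns k * 5.
Step 3: result = [0, 5, 10, 15, 20, 25, 30]

The answer is [0, 5, 10, 15, 20, 25, 30].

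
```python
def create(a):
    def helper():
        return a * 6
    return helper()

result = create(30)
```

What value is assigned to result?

Step 1: create(30) binds parameter a = 30.
Step 2: helper() accesses a = 30 from enclosing scope.
Step 3: result = 30 * 6 = 180

The answer is 180.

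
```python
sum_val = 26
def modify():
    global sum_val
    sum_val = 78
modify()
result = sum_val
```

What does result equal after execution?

Step 1: sum_val = 26 globally.
Step 2: modify() declares global sum_val and sets it to 78.
Step 3: After modify(), global sum_val = 78. result = 78

The answer is 78.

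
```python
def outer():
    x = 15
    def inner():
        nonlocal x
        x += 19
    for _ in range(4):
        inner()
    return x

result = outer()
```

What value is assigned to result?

Step 1: x = 15.
Step 2: inner() is called 4 times in a loop, each adding 19 via nonlocal.
Step 3: x = 15 + 19 * 4 = 91

The answer is 91.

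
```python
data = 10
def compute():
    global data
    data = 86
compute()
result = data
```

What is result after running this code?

Step 1: data = 10 globally.
Step 2: compute() declares global data and sets it to 86.
Step 3: After compute(), global data = 86. result = 86

The answer is 86.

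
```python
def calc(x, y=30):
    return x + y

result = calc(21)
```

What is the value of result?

Step 1: calc(21) uses default y = 30.
Step 2: Returns 21 + 30 = 51.
Step 3: result = 51

The answer is 51.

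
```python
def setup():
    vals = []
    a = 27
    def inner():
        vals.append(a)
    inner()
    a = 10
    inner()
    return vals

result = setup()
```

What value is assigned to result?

Step 1: a = 27. inner() appends current a to vals.
Step 2: First inner(): appends 27. Then a = 10.
Step 3: Second inner(): appends 10 (closure sees updated a). result = [27, 10]

The answer is [27, 10].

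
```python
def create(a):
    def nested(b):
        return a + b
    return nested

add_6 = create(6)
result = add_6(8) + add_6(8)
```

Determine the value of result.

Step 1: add_6 captures a = 6.
Step 2: add_6(8) = 6 + 8 = 14, called twice.
Step 3: result = 14 + 14 = 28

The answer is 28.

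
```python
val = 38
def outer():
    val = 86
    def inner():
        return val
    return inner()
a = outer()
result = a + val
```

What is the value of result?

Step 1: outer() has local val = 86. inner() reads from enclosing.
Step 2: outer() returns 86. Global val = 38 unchanged.
Step 3: result = 86 + 38 = 124

The answer is 124.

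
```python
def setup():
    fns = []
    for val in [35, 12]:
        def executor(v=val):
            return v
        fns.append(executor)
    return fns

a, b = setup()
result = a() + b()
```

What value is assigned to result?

Step 1: Default argument v=val captures val at each iteration.
Step 2: a() returns 35 (captured at first iteration), b() returns 12 (captured at second).
Step 3: result = 35 + 12 = 47

The answer is 47.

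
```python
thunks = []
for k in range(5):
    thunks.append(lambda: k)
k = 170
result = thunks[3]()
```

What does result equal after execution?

Step 1: Lambdas capture the variable k by reference, not by value.
Step 2: After the loop, k is reassigned to 170.
Step 3: thunks[3]() looks up the current k = 170. result = 170

The answer is 170.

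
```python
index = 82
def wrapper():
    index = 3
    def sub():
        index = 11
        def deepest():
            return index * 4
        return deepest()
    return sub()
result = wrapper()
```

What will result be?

Step 1: deepest() looks up index through LEGB: not local, finds index = 11 in enclosing sub().
Step 2: Returns 11 * 4 = 44.
Step 3: result = 44

The answer is 44.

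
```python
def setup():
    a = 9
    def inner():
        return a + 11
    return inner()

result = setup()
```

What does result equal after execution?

Step 1: setup() defines a = 9.
Step 2: inner() reads a = 9 from enclosing scope, returns 9 + 11 = 20.
Step 3: result = 20

The answer is 20.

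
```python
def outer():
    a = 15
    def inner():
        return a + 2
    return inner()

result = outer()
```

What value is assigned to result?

Step 1: outer() defines a = 15.
Step 2: inner() reads a = 15 from enclosing scope, returns 15 + 2 = 17.
Step 3: result = 17

The answer is 17.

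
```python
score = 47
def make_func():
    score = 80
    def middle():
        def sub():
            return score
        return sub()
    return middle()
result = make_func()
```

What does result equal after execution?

Step 1: make_func() defines score = 80. middle() and sub() have no local score.
Step 2: sub() checks local (none), enclosing middle() (none), enclosing make_func() and finds score = 80.
Step 3: result = 80

The answer is 80.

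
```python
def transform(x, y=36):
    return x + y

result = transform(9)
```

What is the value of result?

Step 1: transform(9) uses default y = 36.
Step 2: Returns 9 + 36 = 45.
Step 3: result = 45

The answer is 45.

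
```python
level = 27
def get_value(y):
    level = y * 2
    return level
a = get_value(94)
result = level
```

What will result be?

Step 1: Global level = 27.
Step 2: get_value(94) creates local level = 94 * 2 = 188.
Step 3: Global level unchanged because no global keyword. result = 27

The answer is 27.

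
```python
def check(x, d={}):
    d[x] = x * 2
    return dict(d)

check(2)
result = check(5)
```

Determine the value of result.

Step 1: Mutable default dict is shared across calls.
Step 2: First call adds 2: 4. Second call adds 5: 10.
Step 3: result = {2: 4, 5: 10}

The answer is {2: 4, 5: 10}.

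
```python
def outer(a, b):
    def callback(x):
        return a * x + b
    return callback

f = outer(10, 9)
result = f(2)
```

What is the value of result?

Step 1: outer(10, 9) captures a = 10, b = 9.
Step 2: f(2) computes 10 * 2 + 9 = 29.
Step 3: result = 29

The answer is 29.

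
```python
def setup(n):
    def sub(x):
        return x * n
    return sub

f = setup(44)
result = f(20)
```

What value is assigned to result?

Step 1: setup(44) creates a closure capturing n = 44.
Step 2: f(20) computes 20 * 44 = 880.
Step 3: result = 880

The answer is 880.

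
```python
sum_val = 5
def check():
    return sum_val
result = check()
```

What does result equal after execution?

Step 1: sum_val = 5 is defined in the global scope.
Step 2: check() looks up sum_val. No local sum_val exists, so Python checks the global scope via LEGB rule and finds sum_val = 5.
Step 3: result = 5

The answer is 5.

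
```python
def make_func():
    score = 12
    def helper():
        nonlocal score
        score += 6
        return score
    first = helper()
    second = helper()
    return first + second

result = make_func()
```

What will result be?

Step 1: score starts at 12.
Step 2: First call: score = 12 + 6 = 18, returns 18.
Step 3: Second call: score = 18 + 6 = 24, returns 24.
Step 4: result = 18 + 24 = 42

The answer is 42.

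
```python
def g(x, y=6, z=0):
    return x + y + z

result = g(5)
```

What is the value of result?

Step 1: g(5) uses defaults y = 6, z = 0.
Step 2: Returns 5 + 6 + 0 = 11.
Step 3: result = 11

The answer is 11.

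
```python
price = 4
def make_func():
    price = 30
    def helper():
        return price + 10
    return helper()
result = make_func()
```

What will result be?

Step 1: make_func() shadows global price with price = 30.
Step 2: helper() finds price = 30 in enclosing scope, computes 30 + 10 = 40.
Step 3: result = 40

The answer is 40.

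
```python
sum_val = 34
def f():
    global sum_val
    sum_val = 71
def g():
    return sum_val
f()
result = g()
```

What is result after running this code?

Step 1: sum_val = 34.
Step 2: f() sets global sum_val = 71.
Step 3: g() reads global sum_val = 71. result = 71

The answer is 71.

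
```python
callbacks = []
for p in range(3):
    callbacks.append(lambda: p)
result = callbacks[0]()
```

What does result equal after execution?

Step 1: The loop creates 3 lambdas, all referencing the same variable p.
Step 2: After the loop, p = 2 (final value).
Step 3: callbacks[0]() looks up p at call time and finds 2. This is the late binding gotcha. result = 2

The answer is 2.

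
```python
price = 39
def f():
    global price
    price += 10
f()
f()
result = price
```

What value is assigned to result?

Step 1: price = 39.
Step 2: First f(): price = 39 + 10 = 49.
Step 3: Second f(): price = 49 + 10 = 59. result = 59

The answer is 59.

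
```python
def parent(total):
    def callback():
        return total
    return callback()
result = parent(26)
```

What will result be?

Step 1: parent(26) binds parameter total = 26.
Step 2: callback() looks up total in enclosing scope and finds the parameter total = 26.
Step 3: result = 26

The answer is 26.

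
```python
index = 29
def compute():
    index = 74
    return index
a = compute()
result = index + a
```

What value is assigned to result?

Step 1: Global index = 29. compute() returns local index = 74.
Step 2: a = 74. Global index still = 29.
Step 3: result = 29 + 74 = 103

The answer is 103.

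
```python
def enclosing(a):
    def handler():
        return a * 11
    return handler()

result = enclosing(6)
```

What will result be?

Step 1: enclosing(6) binds parameter a = 6.
Step 2: handler() accesses a = 6 from enclosing scope.
Step 3: result = 6 * 11 = 66

The answer is 66.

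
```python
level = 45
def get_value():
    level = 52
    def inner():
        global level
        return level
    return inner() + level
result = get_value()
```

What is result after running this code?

Step 1: Global level = 45. get_value() shadows with local level = 52.
Step 2: inner() uses global keyword, so inner() returns global level = 45.
Step 3: get_value() returns 45 + 52 = 97

The answer is 97.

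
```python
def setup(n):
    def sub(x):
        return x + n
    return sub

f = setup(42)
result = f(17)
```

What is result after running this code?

Step 1: setup(42) creates a closure that captures n = 42.
Step 2: f(17) calls the closure with x = 17, returning 17 + 42 = 59.
Step 3: result = 59

The answer is 59.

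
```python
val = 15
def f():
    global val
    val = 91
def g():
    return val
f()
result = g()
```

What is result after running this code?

Step 1: val = 15.
Step 2: f() sets global val = 91.
Step 3: g() reads global val = 91. result = 91

The answer is 91.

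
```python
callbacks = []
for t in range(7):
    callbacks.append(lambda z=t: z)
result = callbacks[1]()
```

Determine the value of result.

Step 1: Default argument z=t captures t's value at each iteration.
Step 2: callbacks[1] captured z = 1 when t was 1.
Step 3: result = 1

The answer is 1.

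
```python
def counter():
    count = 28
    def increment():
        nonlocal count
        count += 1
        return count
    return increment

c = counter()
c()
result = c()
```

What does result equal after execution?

Step 1: counter() creates closure with count = 28.
Step 2: Each c() call increments count via nonlocal. After 2 calls: 28 + 2 = 30.
Step 3: result = 30

The answer is 30.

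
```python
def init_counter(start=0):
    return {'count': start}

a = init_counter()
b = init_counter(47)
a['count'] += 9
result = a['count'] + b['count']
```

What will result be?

Step 1: init_counter() returns a new dict each call (immutable default 0).
Step 2: a = {'count': 0}, b = {'count': 47}.
Step 3: a['count'] += 9 = 9. result = 9 + 47 = 56

The answer is 56.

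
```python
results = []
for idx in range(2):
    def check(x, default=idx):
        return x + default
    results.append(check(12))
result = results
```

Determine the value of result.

Step 1: Default argument default=idx is evaluated at function definition time.
Step 2: Each iteration creates check with default = current idx value.
Step 3: check(12) returns 12 + default. results = [12, 13]

The answer is [12, 13].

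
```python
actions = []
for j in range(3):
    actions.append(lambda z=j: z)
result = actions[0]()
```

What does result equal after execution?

Step 1: Default argument z=j captures j's value at each iteration.
Step 2: actions[0] captured z = 0 when j was 0.
Step 3: result = 0

The answer is 0.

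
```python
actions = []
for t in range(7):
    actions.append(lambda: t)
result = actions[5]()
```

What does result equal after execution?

Step 1: The loop creates 7 lambdas, all referencing the same variable t.
Step 2: After the loop, t = 6 (final value).
Step 3: actions[5]() looks up t at call time and finds 6. This is the late binding gotcha. result = 6

The answer is 6.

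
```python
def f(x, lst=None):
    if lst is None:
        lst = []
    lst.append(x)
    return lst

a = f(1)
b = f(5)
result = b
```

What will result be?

Step 1: None default with guard creates a NEW list each call.
Step 2: a = [1] (fresh list). b = [5] (another fresh list).
Step 3: result = [5] (this is the fix for mutable default)

The answer is [5].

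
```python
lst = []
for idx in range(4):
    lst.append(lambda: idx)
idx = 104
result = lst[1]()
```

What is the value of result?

Step 1: Lambdas capture the variable idx by reference, not by value.
Step 2: After the loop, idx is reassigned to 104.
Step 3: lst[1]() looks up the current idx = 104. result = 104

The answer is 104.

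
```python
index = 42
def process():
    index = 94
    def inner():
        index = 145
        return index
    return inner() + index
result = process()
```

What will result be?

Step 1: process() has local index = 94. inner() has local index = 145.
Step 2: inner() returns its local index = 145.
Step 3: process() returns 145 + its own index (94) = 239

The answer is 239.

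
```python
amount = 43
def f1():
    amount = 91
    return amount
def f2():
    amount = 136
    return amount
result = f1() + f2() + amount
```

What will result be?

Step 1: Each function shadows global amount with its own local.
Step 2: f1() returns 91, f2() returns 136.
Step 3: Global amount = 43 is unchanged. result = 91 + 136 + 43 = 270

The answer is 270.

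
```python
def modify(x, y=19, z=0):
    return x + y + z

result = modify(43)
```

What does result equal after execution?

Step 1: modify(43) uses defaults y = 19, z = 0.
Step 2: Returns 43 + 19 + 0 = 62.
Step 3: result = 62

The answer is 62.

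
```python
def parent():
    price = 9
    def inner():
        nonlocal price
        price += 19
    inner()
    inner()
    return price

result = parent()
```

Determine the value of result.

Step 1: price starts at 9.
Step 2: inner() is called 2 times, each adding 19.
Step 3: price = 9 + 19 * 2 = 47

The answer is 47.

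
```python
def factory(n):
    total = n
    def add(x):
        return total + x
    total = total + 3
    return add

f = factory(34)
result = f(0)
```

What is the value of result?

Step 1: factory(34) sets total = 34, then total = 34 + 3 = 37.
Step 2: Closures capture by reference, so add sees total = 37.
Step 3: f(0) returns 37 + 0 = 37

The answer is 37.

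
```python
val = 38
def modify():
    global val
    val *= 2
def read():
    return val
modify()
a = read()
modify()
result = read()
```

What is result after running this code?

Step 1: val = 38.
Step 2: First modify(): val = 38 * 2 = 76.
Step 3: Second modify(): val = 76 * 2 = 152.
Step 4: read() returns 152

The answer is 152.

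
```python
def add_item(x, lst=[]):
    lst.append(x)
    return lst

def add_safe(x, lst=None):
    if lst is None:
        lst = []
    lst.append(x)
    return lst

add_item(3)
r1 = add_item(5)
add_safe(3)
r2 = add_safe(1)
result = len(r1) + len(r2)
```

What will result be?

Step 1: add_item shares mutable default: after 2 calls, lst = [3, 5], len = 2.
Step 2: add_safe creates fresh list each time: r2 = [1], len = 1.
Step 3: result = 2 + 1 = 3

The answer is 3.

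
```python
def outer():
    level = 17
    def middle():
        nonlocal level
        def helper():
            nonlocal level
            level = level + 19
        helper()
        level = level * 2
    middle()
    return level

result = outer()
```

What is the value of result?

Step 1: level = 17.
Step 2: helper() adds 19: level = 17 + 19 = 36.
Step 3: middle() doubles: level = 36 * 2 = 72.
Step 4: result = 72

The answer is 72.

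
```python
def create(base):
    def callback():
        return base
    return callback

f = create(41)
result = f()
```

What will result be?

Step 1: create(41) creates closure capturing base = 41.
Step 2: f() returns the captured base = 41.
Step 3: result = 41

The answer is 41.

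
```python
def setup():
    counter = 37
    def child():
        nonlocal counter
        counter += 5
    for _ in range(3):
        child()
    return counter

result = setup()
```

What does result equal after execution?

Step 1: counter = 37.
Step 2: child() is called 3 times in a loop, each adding 5 via nonlocal.
Step 3: counter = 37 + 5 * 3 = 52

The answer is 52.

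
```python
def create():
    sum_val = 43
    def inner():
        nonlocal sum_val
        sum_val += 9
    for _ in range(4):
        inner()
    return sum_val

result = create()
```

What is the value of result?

Step 1: sum_val = 43.
Step 2: inner() is called 4 times in a loop, each adding 9 via nonlocal.
Step 3: sum_val = 43 + 9 * 4 = 79

The answer is 79.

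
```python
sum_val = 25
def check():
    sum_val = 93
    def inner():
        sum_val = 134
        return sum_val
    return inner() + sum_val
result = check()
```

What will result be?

Step 1: check() has local sum_val = 93. inner() has local sum_val = 134.
Step 2: inner() returns its local sum_val = 134.
Step 3: check() returns 134 + its own sum_val (93) = 227

The answer is 227.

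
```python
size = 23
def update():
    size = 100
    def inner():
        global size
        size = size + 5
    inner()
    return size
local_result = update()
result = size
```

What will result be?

Step 1: Global size = 23. update() creates local size = 100.
Step 2: inner() declares global size and adds 5: global size = 23 + 5 = 28.
Step 3: update() returns its local size = 100 (unaffected by inner).
Step 4: result = global size = 28

The answer is 28.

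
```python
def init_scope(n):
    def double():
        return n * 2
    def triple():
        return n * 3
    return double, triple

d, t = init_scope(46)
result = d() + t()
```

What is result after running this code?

Step 1: Both closures capture the same n = 46.
Step 2: d() = 46 * 2 = 92, t() = 46 * 3 = 138.
Step 3: result = 92 + 138 = 230

The answer is 230.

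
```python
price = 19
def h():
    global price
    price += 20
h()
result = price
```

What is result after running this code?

Step 1: price = 19 globally.
Step 2: h() modifies global price: price += 20 = 39.
Step 3: result = 39

The answer is 39.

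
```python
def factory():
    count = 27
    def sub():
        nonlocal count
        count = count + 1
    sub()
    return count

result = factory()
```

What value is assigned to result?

Step 1: factory() sets count = 27.
Step 2: sub() uses nonlocal to modify count in factory's scope: count = 27 + 1 = 28.
Step 3: factory() returns the modified count = 28

The answer is 28.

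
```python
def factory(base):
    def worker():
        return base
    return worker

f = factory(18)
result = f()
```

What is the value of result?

Step 1: factory(18) creates closure capturing base = 18.
Step 2: f() returns the captured base = 18.
Step 3: result = 18

The answer is 18.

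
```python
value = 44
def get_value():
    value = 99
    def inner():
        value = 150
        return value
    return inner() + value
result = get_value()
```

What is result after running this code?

Step 1: get_value() has local value = 99. inner() has local value = 150.
Step 2: inner() returns its local value = 150.
Step 3: get_value() returns 150 + its own value (99) = 249

The answer is 249.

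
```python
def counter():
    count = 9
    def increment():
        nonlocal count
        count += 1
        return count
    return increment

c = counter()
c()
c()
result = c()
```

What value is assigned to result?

Step 1: counter() creates closure with count = 9.
Step 2: Each c() call increments count via nonlocal. After 3 calls: 9 + 3 = 12.
Step 3: result = 12

The answer is 12.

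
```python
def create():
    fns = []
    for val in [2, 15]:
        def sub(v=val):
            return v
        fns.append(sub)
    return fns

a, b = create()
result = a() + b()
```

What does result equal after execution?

Step 1: Default argument v=val captures val at each iteration.
Step 2: a() returns 2 (captured at first iteration), b() returns 15 (captured at second).
Step 3: result = 2 + 15 = 17

The answer is 17.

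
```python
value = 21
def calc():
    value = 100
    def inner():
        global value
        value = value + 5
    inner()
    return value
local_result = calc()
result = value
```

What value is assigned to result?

Step 1: Global value = 21. calc() creates local value = 100.
Step 2: inner() declares global value and adds 5: global value = 21 + 5 = 26.
Step 3: calc() returns its local value = 100 (unaffected by inner).
Step 4: result = global value = 26

The answer is 26.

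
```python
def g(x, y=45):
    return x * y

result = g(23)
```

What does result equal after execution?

Step 1: g(23) uses default y = 45.
Step 2: Returns 23 * 45 = 1035.
Step 3: result = 1035

The answer is 1035.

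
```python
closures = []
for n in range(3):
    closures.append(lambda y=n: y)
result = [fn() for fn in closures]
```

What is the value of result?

Step 1: Default arg y=n captures n at each iteration.
Step 2: Each lambda has its own default: 0, 1, ..., 2.
Step 3: result = [0, 1, 2]

The answer is [0, 1, 2].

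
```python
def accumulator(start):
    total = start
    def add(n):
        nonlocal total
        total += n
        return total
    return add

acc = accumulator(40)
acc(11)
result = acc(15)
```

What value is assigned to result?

Step 1: accumulator(40) creates closure with total = 40.
Step 2: First acc(11): total = 40 + 11 = 51.
Step 3: Second acc(15): total = 51 + 15 = 66. result = 66

The answer is 66.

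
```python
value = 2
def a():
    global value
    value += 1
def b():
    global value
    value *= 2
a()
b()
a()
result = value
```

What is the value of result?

Step 1: value = 2.
Step 2: a(): value = 2 + 1 = 3.
Step 3: b(): value = 3 * 2 = 6.
Step 4: a(): value = 6 + 1 = 7

The answer is 7.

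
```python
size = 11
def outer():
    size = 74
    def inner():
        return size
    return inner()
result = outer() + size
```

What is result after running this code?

Step 1: Global size = 11. outer() shadows with size = 74.
Step 2: inner() returns enclosing size = 74. outer() = 74.
Step 3: result = 74 + global size (11) = 85

The answer is 85.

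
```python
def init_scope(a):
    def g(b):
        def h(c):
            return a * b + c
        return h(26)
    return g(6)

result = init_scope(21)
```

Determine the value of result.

Step 1: a = 21, b = 6, c = 26.
Step 2: h() computes a * b + c = 21 * 6 + 26 = 152.
Step 3: result = 152

The answer is 152.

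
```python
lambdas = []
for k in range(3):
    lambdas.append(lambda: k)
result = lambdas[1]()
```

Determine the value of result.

Step 1: The loop creates 3 lambdas, all referencing the same variable k.
Step 2: After the loop, k = 2 (final value).
Step 3: lambdas[1]() looks up k at call time and finds 2. This is the late binding gotcha. result = 2

The answer is 2.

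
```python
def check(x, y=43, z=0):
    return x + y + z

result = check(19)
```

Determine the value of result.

Step 1: check(19) uses defaults y = 43, z = 0.
Step 2: Returns 19 + 43 + 0 = 62.
Step 3: result = 62

The answer is 62.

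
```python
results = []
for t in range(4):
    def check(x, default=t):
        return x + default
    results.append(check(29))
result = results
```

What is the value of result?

Step 1: Default argument default=t is evaluated at function definition time.
Step 2: Each iteration creates check with default = current t value.
Step 3: check(29) returns 29 + default. results = [29, 30, 31, 32]

The answer is [29, 30, 31, 32].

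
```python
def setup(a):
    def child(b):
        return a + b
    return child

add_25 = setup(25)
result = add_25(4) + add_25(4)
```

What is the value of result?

Step 1: add_25 captures a = 25.
Step 2: add_25(4) = 25 + 4 = 29, called twice.
Step 3: result = 29 + 29 = 58

The answer is 58.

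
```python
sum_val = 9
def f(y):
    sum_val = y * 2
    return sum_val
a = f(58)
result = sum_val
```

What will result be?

Step 1: Global sum_val = 9.
Step 2: f(58) creates local sum_val = 58 * 2 = 116.
Step 3: Global sum_val unchanged because no global keyword. result = 9

The answer is 9.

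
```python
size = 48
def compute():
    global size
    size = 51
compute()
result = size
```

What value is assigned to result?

Step 1: size = 48 globally.
Step 2: compute() declares global size and sets it to 51.
Step 3: After compute(), global size = 51. result = 51

The answer is 51.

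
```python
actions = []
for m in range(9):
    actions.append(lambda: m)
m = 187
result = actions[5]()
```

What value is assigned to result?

Step 1: Lambdas capture the variable m by reference, not by value.
Step 2: After the loop, m is reassigned to 187.
Step 3: actions[5]() looks up the current m = 187. result = 187

The answer is 187.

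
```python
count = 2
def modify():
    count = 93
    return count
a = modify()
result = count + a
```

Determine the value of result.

Step 1: Global count = 2. modify() returns local count = 93.
Step 2: a = 93. Global count still = 2.
Step 3: result = 2 + 93 = 95

The answer is 95.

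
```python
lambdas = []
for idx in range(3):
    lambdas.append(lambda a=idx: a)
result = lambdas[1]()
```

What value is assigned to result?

Step 1: Default argument a=idx captures idx's value at each iteration.
Step 2: lambdas[1] captured a = 1 when idx was 1.
Step 3: result = 1

The answer is 1.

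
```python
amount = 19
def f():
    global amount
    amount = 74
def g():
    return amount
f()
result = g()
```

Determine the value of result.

Step 1: amount = 19.
Step 2: f() sets global amount = 74.
Step 3: g() reads global amount = 74. result = 74

The answer is 74.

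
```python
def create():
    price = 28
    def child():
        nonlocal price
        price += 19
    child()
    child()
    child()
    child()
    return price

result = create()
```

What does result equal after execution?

Step 1: price starts at 28.
Step 2: child() is called 4 times, each adding 19.
Step 3: price = 28 + 19 * 4 = 104

The answer is 104.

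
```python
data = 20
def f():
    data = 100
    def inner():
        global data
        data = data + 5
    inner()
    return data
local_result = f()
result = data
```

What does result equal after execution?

Step 1: Global data = 20. f() creates local data = 100.
Step 2: inner() declares global data and adds 5: global data = 20 + 5 = 25.
Step 3: f() returns its local data = 100 (unaffected by inner).
Step 4: result = global data = 25

The answer is 25.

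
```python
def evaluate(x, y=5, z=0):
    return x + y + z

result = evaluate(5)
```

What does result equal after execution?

Step 1: evaluate(5) uses defaults y = 5, z = 0.
Step 2: Returns 5 + 5 + 0 = 10.
Step 3: result = 10

The answer is 10.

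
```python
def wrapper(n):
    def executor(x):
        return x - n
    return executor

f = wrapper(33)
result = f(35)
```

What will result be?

Step 1: wrapper(33) creates a closure capturing n = 33.
Step 2: f(35) computes 35 - 33 = 2.
Step 3: result = 2

The answer is 2.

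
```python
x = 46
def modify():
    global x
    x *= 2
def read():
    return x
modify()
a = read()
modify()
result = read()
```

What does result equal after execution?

Step 1: x = 46.
Step 2: First modify(): x = 46 * 2 = 92.
Step 3: Second modify(): x = 92 * 2 = 184.
Step 4: read() returns 184

The answer is 184.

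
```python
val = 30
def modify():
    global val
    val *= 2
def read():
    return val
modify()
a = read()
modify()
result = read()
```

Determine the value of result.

Step 1: val = 30.
Step 2: First modify(): val = 30 * 2 = 60.
Step 3: Second modify(): val = 60 * 2 = 120.
Step 4: read() returns 120

The answer is 120.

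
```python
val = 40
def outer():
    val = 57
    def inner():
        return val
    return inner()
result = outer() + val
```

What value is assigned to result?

Step 1: Global val = 40. outer() shadows with val = 57.
Step 2: inner() returns enclosing val = 57. outer() = 57.
Step 3: result = 57 + global val (40) = 97

The answer is 97.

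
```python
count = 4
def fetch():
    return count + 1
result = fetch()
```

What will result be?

Step 1: count = 4 is defined globally.
Step 2: fetch() looks up count from global scope = 4, then computes 4 + 1 = 5.
Step 3: result = 5

The answer is 5.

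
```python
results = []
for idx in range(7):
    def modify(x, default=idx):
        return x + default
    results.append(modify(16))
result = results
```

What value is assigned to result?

Step 1: Default argument default=idx is evaluated at function definition time.
Step 2: Each iteration creates modify with default = current idx value.
Step 3: modify(16) returns 16 + default. results = [16, 17, 18, 19, 20, 21, 22]

The answer is [16, 17, 18, 19, 20, 21, 22].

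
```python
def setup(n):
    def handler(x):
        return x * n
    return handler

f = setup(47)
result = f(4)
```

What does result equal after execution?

Step 1: setup(47) creates a closure capturing n = 47.
Step 2: f(4) computes 4 * 47 = 188.
Step 3: result = 188

The answer is 188.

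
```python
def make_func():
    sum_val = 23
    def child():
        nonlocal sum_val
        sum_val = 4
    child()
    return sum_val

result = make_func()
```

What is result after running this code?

Step 1: make_func() sets sum_val = 23.
Step 2: child() uses nonlocal to reassign sum_val = 4.
Step 3: result = 4

The answer is 4.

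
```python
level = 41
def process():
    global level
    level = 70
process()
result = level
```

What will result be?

Step 1: level = 41 globally.
Step 2: process() declares global level and sets it to 70.
Step 3: After process(), global level = 70. result = 70

The answer is 70.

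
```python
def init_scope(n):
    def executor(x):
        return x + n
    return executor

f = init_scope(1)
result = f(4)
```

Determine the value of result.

Step 1: init_scope(1) creates a closure that captures n = 1.
Step 2: f(4) calls the closure with x = 4, returning 4 + 1 = 5.
Step 3: result = 5

The answer is 5.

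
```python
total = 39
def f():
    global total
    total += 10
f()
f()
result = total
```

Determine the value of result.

Step 1: total = 39.
Step 2: First f(): total = 39 + 10 = 49.
Step 3: Second f(): total = 49 + 10 = 59. result = 59

The answer is 59.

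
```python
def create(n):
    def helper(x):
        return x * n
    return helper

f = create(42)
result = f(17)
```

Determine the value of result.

Step 1: create(42) creates a closure capturing n = 42.
Step 2: f(17) computes 17 * 42 = 714.
Step 3: result = 714

The answer is 714.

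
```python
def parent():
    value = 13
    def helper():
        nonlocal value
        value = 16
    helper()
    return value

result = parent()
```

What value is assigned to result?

Step 1: parent() sets value = 13.
Step 2: helper() uses nonlocal to reassign value = 16.
Step 3: result = 16

The answer is 16.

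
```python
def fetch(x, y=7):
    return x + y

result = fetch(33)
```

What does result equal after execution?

Step 1: fetch(33) uses default y = 7.
Step 2: Returns 33 + 7 = 40.
Step 3: result = 40

The answer is 40.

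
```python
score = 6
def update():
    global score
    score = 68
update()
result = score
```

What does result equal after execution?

Step 1: score = 6 globally.
Step 2: update() declares global score and sets it to 68.
Step 3: After update(), global score = 68. result = 68

The answer is 68.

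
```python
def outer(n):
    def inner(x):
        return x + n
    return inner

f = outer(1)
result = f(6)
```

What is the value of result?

Step 1: outer(1) creates a closure that captures n = 1.
Step 2: f(6) calls the closure with x = 6, returning 6 + 1 = 7.
Step 3: result = 7

The answer is 7.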